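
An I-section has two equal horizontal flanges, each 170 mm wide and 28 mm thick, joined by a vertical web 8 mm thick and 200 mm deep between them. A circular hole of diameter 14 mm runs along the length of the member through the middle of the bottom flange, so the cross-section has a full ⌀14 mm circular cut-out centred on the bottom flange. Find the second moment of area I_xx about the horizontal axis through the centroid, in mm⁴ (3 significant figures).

I_xx ≈ 1.28 × 10⁸ mm⁴

Break the section into simple shapes (no overlaps), measuring from the bottom-left corner of the bounding box.
Bottom flange: 170 × 28, A = 4 760 mm², y = 14 mm, Ī = 310 987 mm⁴.
Web: 8 × 200, A = 1 600 mm², y = 128 mm, Ī = 5 333 333 mm⁴.
Top flange: 170 × 28, A = 4 760 mm², y = 242 mm, Ī = 310 987 mm⁴.
Hole (subtracted): ⌀14, A = 153.94 mm², y = 14 mm, Ī = 1885.7 mm⁴.
Centroid: ȳ = ΣA·y / ΣA = 129.6 mm.
Transfer each piece to the horizontal axis through the centroid using Ī + A·d² with d = y − 129.6:
  bottom flange: d = -115.6 mm → contributes +63 920 905 mm⁴
  web: d = -1.6003 mm → contributes +5 337 431 mm⁴
  top flange: d = 112.4 mm → contributes +60 447 368 mm⁴
  hole: d = -115.6 mm → contributes −2 059 026 mm⁴
Total I = 127 646 679 mm⁴.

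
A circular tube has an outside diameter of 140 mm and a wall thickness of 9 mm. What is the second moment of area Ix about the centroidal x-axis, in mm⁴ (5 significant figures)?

Decompose the section into non-overlapping parts with the origin at the bottom-left of its bounding rectangle.
Outer circle: ⌀140, A = 15393.8 mm², y = 70 mm, Ī = 18 857 410 mm⁴.
Bore (subtracted): ⌀122, A = 11689.87 mm², y = 70 mm, Ī = 10 874 498 mm⁴.
By symmetry the centroid is at mid-height, ȳ = 70 mm.
All pieces are centred on the centroidal x-axis, so I = ΣĪ (holes subtracted) = 7 982 912 mm⁴.

Ix ≈ 7.9829 × 10⁶ mm⁴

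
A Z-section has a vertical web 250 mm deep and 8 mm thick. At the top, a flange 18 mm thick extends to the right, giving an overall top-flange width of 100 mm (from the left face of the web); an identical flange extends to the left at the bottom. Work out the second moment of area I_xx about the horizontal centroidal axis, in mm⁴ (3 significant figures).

Decompose the section into non-overlapping parts with the origin at the bottom-left of its bounding rectangle.
Web: 8 × 250, A = 2 000 mm², y = 125 mm, Ī = 10 416 667 mm⁴.
Top flange (beyond web): 92 × 18, A = 1 656 mm², y = 241 mm, Ī = 44 712 mm⁴.
Bottom flange (beyond web): 92 × 18, A = 1 656 mm², y = 9 mm, Ī = 44 712 mm⁴.
Centroid: ȳ = ΣA·y / ΣA = 125 mm.
Transfer each piece to the horizontal centroidal axis using Ī + A·d² with d = y − 125:
  web: d = 0 mm → contributes +10 416 667 mm⁴
  top flange (beyond web): d = 116 mm → contributes +22 327 848 mm⁴
  bottom flange (beyond web): d = -116 mm → contributes +22 327 848 mm⁴
Total I = 55 072 363 mm⁴.

I_xx ≈ 5.51 × 10⁷ mm⁴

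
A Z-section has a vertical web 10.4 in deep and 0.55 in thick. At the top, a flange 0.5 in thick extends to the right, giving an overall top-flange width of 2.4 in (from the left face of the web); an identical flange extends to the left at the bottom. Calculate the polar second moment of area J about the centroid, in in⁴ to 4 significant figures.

J ≈ 100.3 in⁴

Break the section into simple shapes (no overlaps), measuring from the bottom-left corner of the bounding box.
Web: 0.55 × 10.4, A = 5.72 in², y = 5.2 in, Ī = 51.5563 in⁴.
Top flange (beyond web): 1.85 × 0.5, A = 0.925 in², y = 10.15 in, Ī = 0.0192708 in⁴.
Bottom flange (beyond web): 1.85 × 0.5, A = 0.925 in², y = 0.25 in, Ī = 0.0192708 in⁴.
Centroid: ȳ = ΣA·y / ΣA = 5.2 in.
Transfer each piece to the centroidal x-axis using Ī + A·d² with d = y − 5.2:
  web: d = 0 in → contributes +51.5563 in⁴
  top flange (beyond web): d = 4.95 in → contributes +22.6841 in⁴
  bottom flange (beyond web): d = -4.95 in → contributes +22.6841 in⁴
Total I = 96.9244 in⁴.
For the y-axis: x̄ = 2.125 in.
Repeating about the centroidal y-axis gives I_y = 3.33583 in⁴.
Polar second moment: J = I_x + I_y = 100.26 in⁴.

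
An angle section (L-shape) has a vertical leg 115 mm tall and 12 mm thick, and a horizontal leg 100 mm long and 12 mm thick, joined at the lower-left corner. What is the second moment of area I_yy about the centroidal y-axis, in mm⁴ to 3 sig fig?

Treat the section as a set of non-overlapping primitives; coordinates are from the bounding-box lower-left.
Vertical leg: 12 × 115, A = 1 380 mm², x = 6 mm, Ī = 16 560 mm⁴.
Horizontal leg (remainder): 88 × 12, A = 1 056 mm², x = 56 mm, Ī = 681 472 mm⁴.
Centroid: x̄ = ΣA·x / ΣA = 27.675 mm.
Transfer each piece to the centroidal y-axis using Ī + A·d² with d = x − 27.675:
  vertical leg: d = -21.675 mm → contributes +664 884 mm⁴
  horizontal leg (remainder): d = 28.325 mm → contributes +1 528 714 mm⁴
Total I = 2 193 599 mm⁴.

I_yy ≈ 2.19 × 10⁶ mm⁴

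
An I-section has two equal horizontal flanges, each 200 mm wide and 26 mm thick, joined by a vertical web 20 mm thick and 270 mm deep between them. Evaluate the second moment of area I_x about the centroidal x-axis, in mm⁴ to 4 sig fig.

Break the section into simple shapes (no overlaps), measuring from the bottom-left corner of the bounding box.
Bottom flange: 200 × 26, A = 5 200 mm², y = 13 mm, Ī = 292 933 mm⁴.
Web: 20 × 270, A = 5 400 mm², y = 161 mm, Ī = 32 805 000 mm⁴.
Top flange: 200 × 26, A = 5 200 mm², y = 309 mm, Ī = 292 933 mm⁴.
By symmetry the centroid is at mid-height, ȳ = 161 mm.
Transfer each piece to the centroidal x-axis using Ī + A·d² with d = y − 161:
  bottom flange: d = -148 mm → contributes +114 193 733 mm⁴
  web: d = 0 mm → contributes +32 805 000 mm⁴
  top flange: d = 148 mm → contributes +114 193 733 mm⁴
Total I = 261 192 467 mm⁴.

I_x ≈ 2.612 × 10⁸ mm⁴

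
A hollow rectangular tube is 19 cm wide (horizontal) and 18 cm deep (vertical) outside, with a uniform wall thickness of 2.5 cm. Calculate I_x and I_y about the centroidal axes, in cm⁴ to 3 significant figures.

Treat the section as a set of non-overlapping primitives; coordinates are from the bounding-box lower-left.
Outer rectangle: 19 × 18, A = 342 cm², y = 9 cm, Ī = 9 234 cm⁴.
Inner void (subtracted): 14 × 13, A = 182 cm², y = 9 cm, Ī = 2563.2 cm⁴.
By symmetry the centroid is at mid-height, ȳ = 9 cm.
All pieces are centred on the centroidal x-axis, so I = ΣĪ (holes subtracted) = 6670.8 cm⁴.
Repeating about the centroidal y-axis gives I_y = 7315.8 cm⁴.

I_x ≈ 6670 cm⁴, I_y ≈ 7320 cm⁴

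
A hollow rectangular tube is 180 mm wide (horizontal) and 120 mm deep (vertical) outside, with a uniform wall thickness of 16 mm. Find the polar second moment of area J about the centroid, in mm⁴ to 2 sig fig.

Split into non-overlapping primitives; take the origin at the lower-left of the bounding box.
Outer rectangle: 180 × 120, A = 21 600 mm², y = 60 mm, Ī = 25 920 000 mm⁴.
Inner void (subtracted): 148 × 88, A = 13 024 mm², y = 60 mm, Ī = 8 404 821 mm⁴.
By symmetry the centroid is at mid-height, ȳ = 60 mm.
All pieces are centred on the centroidal x-axis, so I = ΣĪ (holes subtracted) = 17 515 179 mm⁴.
Repeating about the centroidal y-axis gives I_y = 34 546 859 mm⁴.
Polar second moment: J = I_x + I_y = 52 062 037 mm⁴.

J ≈ 5.2 × 10⁷ mm⁴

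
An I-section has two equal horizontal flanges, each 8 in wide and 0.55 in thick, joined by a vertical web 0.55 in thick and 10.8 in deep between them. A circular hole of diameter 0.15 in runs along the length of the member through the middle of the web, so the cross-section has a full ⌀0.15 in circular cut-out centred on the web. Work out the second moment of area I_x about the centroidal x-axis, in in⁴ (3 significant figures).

Break the section into simple shapes (no overlaps), measuring from the bottom-left corner of the bounding box.
Bottom flange: 8 × 0.55, A = 4.4 in², y = 0.275 in, Ī = 0.11092 in⁴.
Web: 0.55 × 10.8, A = 5.94 in², y = 5.95 in, Ī = 57.737 in⁴.
Top flange: 8 × 0.55, A = 4.4 in², y = 11.625 in, Ī = 0.11092 in⁴.
Hole (subtracted): ⌀0.15, A = 0.017671 in², y = 5.95 in, Ī = 0.00002485 in⁴.
By symmetry the centroid is at mid-height, ȳ = 5.95 in.
Transfer each piece to the centroidal x-axis using Ī + A·d² with d = y − 5.95:
  bottom flange: d = -5.675 in → contributes +141.82 in⁴
  web: d = 0 in → contributes +57.737 in⁴
  top flange: d = 5.675 in → contributes +141.82 in⁴
  hole: d = 0 in → contributes −0.00002485 in⁴
Total I = 341.37 in⁴.

I_x ≈ 341 in⁴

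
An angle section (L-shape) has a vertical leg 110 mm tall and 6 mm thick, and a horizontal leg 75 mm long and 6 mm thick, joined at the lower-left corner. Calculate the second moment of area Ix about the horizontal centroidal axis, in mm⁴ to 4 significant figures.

Break the section into simple shapes (no overlaps), measuring from the bottom-left corner of the bounding box.
Vertical leg: 6 × 110, A = 660 mm², y = 55 mm, Ī = 665 500 mm⁴.
Horizontal leg (remainder): 69 × 6, A = 414 mm², y = 3 mm, Ī = 1 242 mm⁴.
Centroid: ȳ = ΣA·y / ΣA = 34.9553 mm.
Transfer each piece to the horizontal centroidal axis using Ī + A·d² with d = y − 34.9553:
  vertical leg: d = 20.0447 mm → contributes +930 681 mm⁴
  horizontal leg (remainder): d = -31.9553 mm → contributes +423 995 mm⁴
Total I = 1 354 676 mm⁴.

Ix ≈ 1.355 × 10⁶ mm⁴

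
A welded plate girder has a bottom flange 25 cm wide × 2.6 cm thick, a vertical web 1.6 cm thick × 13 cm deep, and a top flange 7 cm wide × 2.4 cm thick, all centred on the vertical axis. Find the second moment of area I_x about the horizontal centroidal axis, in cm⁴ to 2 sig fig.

I_x ≈ 3900 cm⁴

Decompose the section into non-overlapping parts with the origin at the bottom-left of its bounding rectangle.
Bottom plate: 25 × 2.6, A = 65 cm², y = 1.3 cm, Ī = 36.62 cm⁴.
Web plate: 1.6 × 13, A = 20.8 cm², y = 9.1 cm, Ī = 292.9 cm⁴.
Top plate: 7 × 2.4, A = 16.8 cm², y = 16.8 cm, Ī = 8.064 cm⁴.
Centroid: ȳ = ΣA·y / ΣA = 5.419 cm.
Transfer each piece to the horizontal centroidal axis using Ī + A·d² with d = y − 5.419:
  bottom plate: d = -4.119 cm → contributes +1 140 cm⁴
  web plate: d = 3.681 cm → contributes +574.7 cm⁴
  top plate: d = 11.38 cm → contributes +2 184 cm⁴
Total I = 3 898 cm⁴.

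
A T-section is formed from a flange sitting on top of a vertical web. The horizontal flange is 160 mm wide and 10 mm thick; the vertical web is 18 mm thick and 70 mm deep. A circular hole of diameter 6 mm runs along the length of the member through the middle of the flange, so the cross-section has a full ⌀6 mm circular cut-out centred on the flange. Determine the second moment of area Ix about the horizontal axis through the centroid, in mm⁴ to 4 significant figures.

Ix ≈ 1.647 × 10⁶ mm⁴

Decompose the section into non-overlapping parts with the origin at the bottom-left of its bounding rectangle.
Flange: 160 × 10, A = 1 600 mm², y = 75 mm, Ī = 13333.3 mm⁴.
Web: 18 × 70, A = 1 260 mm², y = 35 mm, Ī = 514 500 mm⁴.
Hole (subtracted): ⌀6, A = 28.2743 mm², y = 75 mm, Ī = 63.6173 mm⁴.
Centroid: ȳ = ΣA·y / ΣA = 57.2017 mm.
Transfer each piece to the horizontal axis through the centroid using Ī + A·d² with d = y − 57.2017:
  flange: d = 17.7983 mm → contributes +520 182 mm⁴
  web: d = -22.2017 mm → contributes +1 135 572 mm⁴
  hole: d = 17.7983 mm → contributes −9020.38 mm⁴
Total I = 1 646 734 mm⁴.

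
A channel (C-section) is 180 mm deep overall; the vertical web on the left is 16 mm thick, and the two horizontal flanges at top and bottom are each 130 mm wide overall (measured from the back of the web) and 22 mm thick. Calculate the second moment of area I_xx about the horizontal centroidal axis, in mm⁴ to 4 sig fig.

I_xx ≈ 3.928 × 10⁷ mm⁴

Treat the section as a set of non-overlapping primitives; coordinates are from the bounding-box lower-left.
Web: 16 × 180, A = 2 880 mm², y = 90 mm, Ī = 7 776 000 mm⁴.
Top flange (beyond web): 114 × 22, A = 2 508 mm², y = 169 mm, Ī = 101 156 mm⁴.
Bottom flange (beyond web): 114 × 22, A = 2 508 mm², y = 11 mm, Ī = 101 156 mm⁴.
By symmetry the centroid is at mid-height, ȳ = 90 mm.
Transfer each piece to the horizontal centroidal axis using Ī + A·d² with d = y − 90:
  web: d = 0 mm → contributes +7 776 000 mm⁴
  top flange (beyond web): d = 79 mm → contributes +15 753 584 mm⁴
  bottom flange (beyond web): d = -79 mm → contributes +15 753 584 mm⁴
Total I = 39 283 168 mm⁴.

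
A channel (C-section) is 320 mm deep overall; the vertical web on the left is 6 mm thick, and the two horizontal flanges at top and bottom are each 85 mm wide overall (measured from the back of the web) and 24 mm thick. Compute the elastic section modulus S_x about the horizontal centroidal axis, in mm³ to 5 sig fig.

S_x ≈ 6.2266 × 10⁵ mm³

Break the section into simple shapes (no overlaps), measuring from the bottom-left corner of the bounding box.
Web: 6 × 320, A = 1 920 mm², y = 160 mm, Ī = 16 384 000 mm⁴.
Top flange (beyond web): 79 × 24, A = 1 896 mm², y = 308 mm, Ī = 91 008 mm⁴.
Bottom flange (beyond web): 79 × 24, A = 1 896 mm², y = 12 mm, Ī = 91 008 mm⁴.
By symmetry the centroid is at mid-height, ȳ = 160 mm.
Transfer each piece to the horizontal centroidal axis using Ī + A·d² with d = y − 160:
  web: d = 0 mm → contributes +16 384 000 mm⁴
  top flange (beyond web): d = 148 mm → contributes +41 620 992 mm⁴
  bottom flange (beyond web): d = -148 mm → contributes +41 620 992 mm⁴
Total I = 99 625 984 mm⁴.
Extreme fibre distance c = 160 mm; S = I/c = 622662.4 mm³.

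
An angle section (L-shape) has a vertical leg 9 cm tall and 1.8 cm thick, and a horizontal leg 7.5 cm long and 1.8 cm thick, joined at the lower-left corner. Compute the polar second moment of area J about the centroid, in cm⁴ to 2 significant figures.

Treat the section as a set of non-overlapping primitives; coordinates are from the bounding-box lower-left.
Vertical leg: 1.8 × 9, A = 16.2 cm², y = 4.5 cm, Ī = 109.4 cm⁴.
Horizontal leg (remainder): 5.7 × 1.8, A = 10.26 cm², y = 0.9 cm, Ī = 2.77 cm⁴.
Centroid: ȳ = ΣA·y / ΣA = 3.104 cm.
Transfer each piece to the centroidal x-axis using Ī + A·d² with d = y − 3.104:
  vertical leg: d = 1.396 cm → contributes +140.9 cm⁴
  horizontal leg (remainder): d = -2.204 cm → contributes +52.61 cm⁴
Total I = 193.5 cm⁴.
For the y-axis: x̄ = 2.354 cm.
Repeating about the centroidal y-axis gives I_y = 120.5 cm⁴.
Polar second moment: J = I_x + I_y = 314 cm⁴.

J ≈ 310 cm⁴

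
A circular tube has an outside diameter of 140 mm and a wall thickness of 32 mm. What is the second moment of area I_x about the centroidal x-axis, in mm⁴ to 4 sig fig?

Treat the section as a set of non-overlapping primitives; coordinates are from the bounding-box lower-left.
Outer circle: ⌀140, A = 15393.8 mm², y = 70 mm, Ī = 18 857 410 mm⁴.
Bore (subtracted): ⌀76, A = 4536.46 mm², y = 70 mm, Ī = 1 637 662 mm⁴.
By symmetry the centroid is at mid-height, ȳ = 70 mm.
All pieces are centred on the centroidal x-axis, so I = ΣĪ (holes subtracted) = 17 219 748 mm⁴.

I_x ≈ 1.722 × 10⁷ mm⁴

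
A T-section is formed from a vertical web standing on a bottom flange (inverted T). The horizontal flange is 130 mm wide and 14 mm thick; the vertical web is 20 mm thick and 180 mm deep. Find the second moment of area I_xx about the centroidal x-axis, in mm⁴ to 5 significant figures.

I_xx ≈ 2.1124 × 10⁷ mm⁴

Treat the section as a set of non-overlapping primitives; coordinates are from the bounding-box lower-left.
Flange: 130 × 14, A = 1 820 mm², y = 7 mm, Ī = 29726.67 mm⁴.
Web: 20 × 180, A = 3 600 mm², y = 104 mm, Ī = 9 720 000 mm⁴.
Centroid: ȳ = ΣA·y / ΣA = 71.42804 mm.
Transfer each piece to the centroidal x-axis using Ī + A·d² with d = y − 71.42804:
  flange: d = -64.42804 mm → contributes +7 584 497 mm⁴
  web: d = 32.57196 mm → contributes +13 539 356 mm⁴
Total I = 21 123 854 mm⁴.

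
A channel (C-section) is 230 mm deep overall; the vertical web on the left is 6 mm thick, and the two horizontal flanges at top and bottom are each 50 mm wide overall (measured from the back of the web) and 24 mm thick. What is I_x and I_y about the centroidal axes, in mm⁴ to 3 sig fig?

Decompose the section into non-overlapping parts with the origin at the bottom-left of its bounding rectangle.
Web: 6 × 230, A = 1 380 mm², y = 115 mm, Ī = 6 083 500 mm⁴.
Top flange (beyond web): 44 × 24, A = 1 056 mm², y = 218 mm, Ī = 50 688 mm⁴.
Bottom flange (beyond web): 44 × 24, A = 1 056 mm², y = 12 mm, Ī = 50 688 mm⁴.
By symmetry the centroid is at mid-height, ȳ = 115 mm.
Transfer each piece to the centroidal x-axis using Ī + A·d² with d = y − 115:
  web: d = 0 mm → contributes +6 083 500 mm⁴
  top flange (beyond web): d = 103 mm → contributes +11 253 792 mm⁴
  bottom flange (beyond web): d = -103 mm → contributes +11 253 792 mm⁴
Total I = 28 591 084 mm⁴.
For the y-axis: x̄ = 18.12 mm.
Repeating about the centroidal y-axis gives I_y = 866 525 mm⁴.

I_x ≈ 2.86 × 10⁷ mm⁴, I_y ≈ 8.67 × 10⁵ mm⁴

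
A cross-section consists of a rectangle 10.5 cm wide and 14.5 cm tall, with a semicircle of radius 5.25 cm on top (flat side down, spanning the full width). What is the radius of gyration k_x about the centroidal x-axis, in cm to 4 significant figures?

k_x ≈ 5.436 cm

Break the section into simple shapes (no overlaps), measuring from the bottom-left corner of the bounding box.
Rectangular body: 10.5 × 14.5, A = 152.25 cm², y = 7.25 cm, Ī = 2667.55 cm⁴.
Semicircular cap: semicircle r = 5.25, A = 43.2951 cm², y = 16.7282 cm, Ī = 83.3814 cm⁴.
Centroid: ȳ = ΣA·y / ΣA = 9.34853 cm.
Transfer each piece to the centroidal x-axis using Ī + A·d² with d = y − 9.34853:
  rectangular body: d = -2.09853 cm → contributes +3338.03 cm⁴
  semicircular cap: d = 7.37963 cm → contributes +2441.19 cm⁴
Total I = 5779.22 cm⁴.
Radius of gyration: k = √(I/A) = √(5779.22 / 195.545) = 5.4364 cm.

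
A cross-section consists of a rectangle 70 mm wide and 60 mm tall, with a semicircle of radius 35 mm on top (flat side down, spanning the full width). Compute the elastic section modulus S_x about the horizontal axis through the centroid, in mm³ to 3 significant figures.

Treat the section as a set of non-overlapping primitives; coordinates are from the bounding-box lower-left.
Rectangular body: 70 × 60, A = 4 200 mm², y = 30 mm, Ī = 1 260 000 mm⁴.
Semicircular cap: semicircle r = 35, A = 1924.2 mm², y = 74.854 mm, Ī = 164 704 mm⁴.
Centroid: ȳ = ΣA·y / ΣA = 44.093 mm.
Transfer each piece to the horizontal axis through the centroid using Ī + A·d² with d = y − 44.093:
  rectangular body: d = -14.093 mm → contributes +2 094 200 mm⁴
  semicircular cap: d = 30.761 mm → contributes +1 985 509 mm⁴
Total I = 4 079 709 mm⁴.
Extreme fibre distance c = 50.907 mm; S = I/c = 80 141 mm³.

S_x ≈ 8.01 × 10⁴ mm³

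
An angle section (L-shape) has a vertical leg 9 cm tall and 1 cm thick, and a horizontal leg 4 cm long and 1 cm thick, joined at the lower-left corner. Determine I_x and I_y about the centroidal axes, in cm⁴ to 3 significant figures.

Break the section into simple shapes (no overlaps), measuring from the bottom-left corner of the bounding box.
Vertical leg: 1 × 9, A = 9 cm², y = 4.5 cm, Ī = 60.75 cm⁴.
Horizontal leg (remainder): 3 × 1, A = 3 cm², y = 0.5 cm, Ī = 0.25 cm⁴.
Centroid: ȳ = ΣA·y / ΣA = 3.5 cm.
Transfer each piece to the centroidal x-axis using Ī + A·d² with d = y − 3.5:
  vertical leg: d = 1 cm → contributes +69.75 cm⁴
  horizontal leg (remainder): d = -3 cm → contributes +27.25 cm⁴
Total I = 97 cm⁴.
For the y-axis: x̄ = 1 cm.
Repeating about the centroidal y-axis gives I_y = 12 cm⁴.

I_x ≈ 97.0 cm⁴, I_y ≈ 12.0 cm⁴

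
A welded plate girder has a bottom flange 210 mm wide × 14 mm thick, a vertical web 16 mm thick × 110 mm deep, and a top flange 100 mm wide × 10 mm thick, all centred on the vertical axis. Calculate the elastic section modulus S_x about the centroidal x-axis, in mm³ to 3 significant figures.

Treat the section as a set of non-overlapping primitives; coordinates are from the bounding-box lower-left.
Bottom plate: 210 × 14, A = 2 940 mm², y = 7 mm, Ī = 48 020 mm⁴.
Web plate: 16 × 110, A = 1 760 mm², y = 69 mm, Ī = 1 774 667 mm⁴.
Top plate: 100 × 10, A = 1 000 mm², y = 129 mm, Ī = 8333.3 mm⁴.
Centroid: ȳ = ΣA·y / ΣA = 47.547 mm.
Transfer each piece to the centroidal x-axis using Ī + A·d² with d = y − 47.547:
  bottom plate: d = -40.547 mm → contributes +4 881 642 mm⁴
  web plate: d = 21.453 mm → contributes +2 584 646 mm⁴
  top plate: d = 81.453 mm → contributes +6 642 865 mm⁴
Total I = 14 109 152 mm⁴.
Extreme fibre distance c = 86.453 mm; S = I/c = 163 201 mm³.

S_x ≈ 1.63 × 10⁵ mm³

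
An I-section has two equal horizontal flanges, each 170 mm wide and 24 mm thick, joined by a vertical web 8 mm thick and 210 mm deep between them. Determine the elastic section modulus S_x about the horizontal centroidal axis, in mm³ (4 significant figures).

S_x ≈ 9.168 × 10⁵ mm³

Break the section into simple shapes (no overlaps), measuring from the bottom-left corner of the bounding box.
Bottom flange: 170 × 24, A = 4 080 mm², y = 12 mm, Ī = 195 840 mm⁴.
Web: 8 × 210, A = 1 680 mm², y = 129 mm, Ī = 6 174 000 mm⁴.
Top flange: 170 × 24, A = 4 080 mm², y = 246 mm, Ī = 195 840 mm⁴.
By symmetry the centroid is at mid-height, ȳ = 129 mm.
Transfer each piece to the horizontal centroidal axis using Ī + A·d² with d = y − 129:
  bottom flange: d = -117 mm → contributes +56 046 960 mm⁴
  web: d = 0 mm → contributes +6 174 000 mm⁴
  top flange: d = 117 mm → contributes +56 046 960 mm⁴
Total I = 118 267 920 mm⁴.
Extreme fibre distance c = 129 mm; S = I/c = 916 806 mm³.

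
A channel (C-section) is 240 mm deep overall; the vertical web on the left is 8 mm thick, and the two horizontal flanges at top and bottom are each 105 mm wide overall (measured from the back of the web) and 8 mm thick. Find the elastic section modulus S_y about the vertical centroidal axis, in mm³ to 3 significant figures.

Break the section into simple shapes (no overlaps), measuring from the bottom-left corner of the bounding box.
Web: 8 × 240, A = 1 920 mm², x = 4 mm, Ī = 10 240 mm⁴.
Top flange (beyond web): 97 × 8, A = 776 mm², x = 56.5 mm, Ī = 608 449 mm⁴.
Bottom flange (beyond web): 97 × 8, A = 776 mm², x = 56.5 mm, Ī = 608 449 mm⁴.
Centroid: x̄ = ΣA·x / ΣA = 27.468 mm.
Transfer each piece to the vertical centroidal axis using Ī + A·d² with d = x − 27.468:
  web: d = -23.468 mm → contributes +1 067 651 mm⁴
  top flange (beyond web): d = 29.032 mm → contributes +1 262 517 mm⁴
  bottom flange (beyond web): d = 29.032 mm → contributes +1 262 517 mm⁴
Total I = 3 592 686 mm⁴.
Extreme fibre distance c = 77.532 mm; S = I/c = 46 338 mm³.

S_y ≈ 4.63 × 10⁴ mm³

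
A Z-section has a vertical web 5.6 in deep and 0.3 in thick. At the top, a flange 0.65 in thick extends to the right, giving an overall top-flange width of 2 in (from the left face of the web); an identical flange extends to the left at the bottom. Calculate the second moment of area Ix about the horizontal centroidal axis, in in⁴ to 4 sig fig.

Ix ≈ 18.01 in⁴

Decompose the section into non-overlapping parts with the origin at the bottom-left of its bounding rectangle.
Web: 0.3 × 5.6, A = 1.68 in², y = 2.8 in, Ī = 4.3904 in⁴.
Top flange (beyond web): 1.7 × 0.65, A = 1.105 in², y = 5.275 in, Ī = 0.0389052 in⁴.
Bottom flange (beyond web): 1.7 × 0.65, A = 1.105 in², y = 0.325 in, Ī = 0.0389052 in⁴.
Centroid: ȳ = ΣA·y / ΣA = 2.8 in.
Transfer each piece to the horizontal centroidal axis using Ī + A·d² with d = y − 2.8:
  web: d = 0 in → contributes +4.3904 in⁴
  top flange (beyond web): d = 2.475 in → contributes +6.80772 in⁴
  bottom flange (beyond web): d = -2.475 in → contributes +6.80772 in⁴
Total I = 18.0058 in⁴.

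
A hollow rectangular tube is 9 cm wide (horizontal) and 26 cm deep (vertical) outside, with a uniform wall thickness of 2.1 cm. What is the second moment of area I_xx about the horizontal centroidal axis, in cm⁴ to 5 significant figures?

Treat the section as a set of non-overlapping primitives; coordinates are from the bounding-box lower-left.
Outer rectangle: 9 × 26, A = 234 cm², y = 13 cm, Ī = 13 182 cm⁴.
Inner void (subtracted): 4.8 × 21.8, A = 104.64 cm², y = 13 cm, Ī = 4144.093 cm⁴.
By symmetry the centroid is at mid-height, ȳ = 13 cm.
All pieces are centred on the horizontal centroidal axis, so I = ΣĪ (holes subtracted) = 9037.907 cm⁴.

I_xx ≈ 9037.9 cm⁴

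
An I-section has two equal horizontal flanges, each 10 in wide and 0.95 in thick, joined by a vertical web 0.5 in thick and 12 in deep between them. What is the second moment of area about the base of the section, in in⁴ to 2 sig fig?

Treat the section as a set of non-overlapping primitives; coordinates are from the bounding-box lower-left.
Bottom flange: 10 × 0.95, A = 9.5 in², y = 0.475 in, Ī = 0.7145 in⁴.
Web: 0.5 × 12, A = 6 in², y = 6.95 in, Ī = 72 in⁴.
Top flange: 10 × 0.95, A = 9.5 in², y = 13.43 in, Ī = 0.7145 in⁴.
Transfer each piece to the base of the section using Ī + A·d² with d = y − 0:
  bottom flange: d = 0.475 in → contributes +2.858 in⁴
  web: d = 6.95 in → contributes +361.8 in⁴
  top flange: d = 13.43 in → contributes +1 713 in⁴
Total I = 2 078 in⁴.

I_base ≈ 2100 in⁴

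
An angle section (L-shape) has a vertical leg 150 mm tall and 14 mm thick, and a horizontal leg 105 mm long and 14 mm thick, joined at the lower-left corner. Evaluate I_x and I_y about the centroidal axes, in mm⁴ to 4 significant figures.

I_x ≈ 7.625 × 10⁶ mm⁴, I_y ≈ 3.099 × 10⁶ mm⁴

Treat the section as a set of non-overlapping primitives; coordinates are from the bounding-box lower-left.
Vertical leg: 14 × 150, A = 2 100 mm², y = 75 mm, Ī = 3 937 500 mm⁴.
Horizontal leg (remainder): 91 × 14, A = 1 274 mm², y = 7 mm, Ī = 20808.7 mm⁴.
Centroid: ȳ = ΣA·y / ΣA = 49.3237 mm.
Transfer each piece to the centroidal x-axis using Ī + A·d² with d = y − 49.3237:
  vertical leg: d = 25.6763 mm → contributes +5 321 977 mm⁴
  horizontal leg (remainder): d = -42.3237 mm → contributes +2 302 914 mm⁴
Total I = 7 624 891 mm⁴.
For the y-axis: x̄ = 26.8237 mm.
Repeating about the centroidal y-axis gives I_y = 3 099 024 mm⁴.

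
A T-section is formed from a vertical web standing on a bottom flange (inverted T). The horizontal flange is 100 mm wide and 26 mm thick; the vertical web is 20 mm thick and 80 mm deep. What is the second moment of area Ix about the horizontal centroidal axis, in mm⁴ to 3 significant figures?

Split into non-overlapping primitives; take the origin at the lower-left of the bounding box.
Flange: 100 × 26, A = 2 600 mm², y = 13 mm, Ī = 146 467 mm⁴.
Web: 20 × 80, A = 1 600 mm², y = 66 mm, Ī = 853 333 mm⁴.
Centroid: ȳ = ΣA·y / ΣA = 33.19 mm.
Transfer each piece to the horizontal centroidal axis using Ī + A·d² with d = y − 33.19:
  flange: d = -20.19 mm → contributes +1 206 371 mm⁴
  web: d = 32.81 mm → contributes +2 575 677 mm⁴
Total I = 3 782 048 mm⁴.

Ix ≈ 3.78 × 10⁶ mm⁴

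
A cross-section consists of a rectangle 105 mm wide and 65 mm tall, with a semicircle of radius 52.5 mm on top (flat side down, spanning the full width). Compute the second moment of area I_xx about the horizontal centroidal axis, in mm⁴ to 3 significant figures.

I_xx ≈ 1.12 × 10⁷ mm⁴

Break the section into simple shapes (no overlaps), measuring from the bottom-left corner of the bounding box.
Rectangular body: 105 × 65, A = 6 825 mm², y = 32.5 mm, Ī = 2 402 969 mm⁴.
Semicircular cap: semicircle r = 52.5, A = 4329.5 mm², y = 87.282 mm, Ī = 833 814 mm⁴.
Centroid: ȳ = ΣA·y / ΣA = 53.763 mm.
Transfer each piece to the horizontal centroidal axis using Ī + A·d² with d = y − 53.763:
  rectangular body: d = -21.263 mm → contributes +5 488 640 mm⁴
  semicircular cap: d = 33.519 mm → contributes +5 698 042 mm⁴
Total I = 11 186 682 mm⁴.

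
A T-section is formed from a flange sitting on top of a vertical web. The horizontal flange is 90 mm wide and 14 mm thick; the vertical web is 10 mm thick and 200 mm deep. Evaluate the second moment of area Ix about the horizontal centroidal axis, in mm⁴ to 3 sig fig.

Ix ≈ 1.55 × 10⁷ mm⁴

Break the section into simple shapes (no overlaps), measuring from the bottom-left corner of the bounding box.
Flange: 90 × 14, A = 1 260 mm², y = 207 mm, Ī = 20 580 mm⁴.
Web: 10 × 200, A = 2 000 mm², y = 100 mm, Ī = 6 666 667 mm⁴.
Centroid: ȳ = ΣA·y / ΣA = 141.36 mm.
Transfer each piece to the horizontal centroidal axis using Ī + A·d² with d = y − 141.36:
  flange: d = 65.644 mm → contributes +5 450 118 mm⁴
  web: d = -41.356 mm → contributes +10 087 276 mm⁴
Total I = 15 537 394 mm⁴.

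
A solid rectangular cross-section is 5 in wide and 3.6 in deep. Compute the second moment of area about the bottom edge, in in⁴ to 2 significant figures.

I_base ≈ 78 in⁴

The section: 5 × 3.6, A = 18 in², y = 1.8 in, Ī = 19.44 in⁴.
Transfer it to the base of the section using Ī + A·d² with d = y − 0:
  the section: d = 1.8 in → contributes +77.76 in⁴
Total I = 77.76 in⁴.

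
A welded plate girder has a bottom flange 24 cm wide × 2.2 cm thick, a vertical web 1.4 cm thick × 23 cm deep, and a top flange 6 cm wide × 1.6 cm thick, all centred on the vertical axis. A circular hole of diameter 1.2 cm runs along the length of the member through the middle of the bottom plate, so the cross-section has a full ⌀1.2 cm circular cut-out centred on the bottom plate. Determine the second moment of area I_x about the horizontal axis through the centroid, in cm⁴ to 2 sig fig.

I_x ≈ 8100 cm⁴

Decompose the section into non-overlapping parts with the origin at the bottom-left of its bounding rectangle.
Bottom plate: 24 × 2.2, A = 52.8 cm², y = 1.1 cm, Ī = 21.3 cm⁴.
Web plate: 1.4 × 23, A = 32.2 cm², y = 13.7 cm, Ī = 1 419 cm⁴.
Top plate: 6 × 1.6, A = 9.6 cm², y = 26 cm, Ī = 2.048 cm⁴.
Hole (subtracted): ⌀1.2, A = 1.131 cm², y = 1.1 cm, Ī = 0.1018 cm⁴.
Centroid: ȳ = ΣA·y / ΣA = 7.998 cm.
Transfer each piece to the horizontal axis through the centroid using Ī + A·d² with d = y − 7.998:
  bottom plate: d = -6.898 cm → contributes +2 534 cm⁴
  web plate: d = 5.702 cm → contributes +2 466 cm⁴
  top plate: d = 18 cm → contributes +3 113 cm⁴
  hole: d = -6.898 cm → contributes −53.92 cm⁴
Total I = 8 059 cm⁴.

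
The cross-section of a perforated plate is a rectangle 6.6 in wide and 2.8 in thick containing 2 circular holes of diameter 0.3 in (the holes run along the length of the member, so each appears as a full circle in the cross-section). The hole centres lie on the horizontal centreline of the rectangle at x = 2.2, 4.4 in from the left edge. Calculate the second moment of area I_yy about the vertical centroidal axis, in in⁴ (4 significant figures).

Split into non-overlapping primitives; take the origin at the lower-left of the bounding box.
Plate: 6.6 × 2.8, A = 18.48 in², x = 3.3 in, Ī = 67.0824 in⁴.
Hole 1 (subtracted): ⌀0.3, A = 0.0706858 in², x = 2.2 in, Ī = 0.000397608 in⁴.
Hole 2 (subtracted): ⌀0.3, A = 0.0706858 in², x = 4.4 in, Ī = 0.000397608 in⁴.
By symmetry the centroid is at mid-width, x̄ = 3.3 in.
Transfer each piece to the vertical centroidal axis using Ī + A·d² with d = x − 3.3:
  plate: d = 0 in → contributes +67.0824 in⁴
  hole 1: d = -1.1 in → contributes −0.0859275 in⁴
  hole 2: d = 1.1 in → contributes −0.0859275 in⁴
Total I = 66.9105 in⁴.

I_yy ≈ 66.91 in⁴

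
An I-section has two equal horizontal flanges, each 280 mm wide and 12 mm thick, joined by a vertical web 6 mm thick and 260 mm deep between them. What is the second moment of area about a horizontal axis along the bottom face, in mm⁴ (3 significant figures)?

I_base ≈ 3.00 × 10⁸ mm⁴

Treat the section as a set of non-overlapping primitives; coordinates are from the bounding-box lower-left.
Bottom flange: 280 × 12, A = 3 360 mm², y = 6 mm, Ī = 40 320 mm⁴.
Web: 6 × 260, A = 1 560 mm², y = 142 mm, Ī = 8 788 000 mm⁴.
Top flange: 280 × 12, A = 3 360 mm², y = 278 mm, Ī = 40 320 mm⁴.
Transfer each piece to the base of the section using Ī + A·d² with d = y − 0:
  bottom flange: d = 6 mm → contributes +161 280 mm⁴
  web: d = 142 mm → contributes +40 243 840 mm⁴
  top flange: d = 278 mm → contributes +259 714 560 mm⁴
Total I = 300 119 680 mm⁴.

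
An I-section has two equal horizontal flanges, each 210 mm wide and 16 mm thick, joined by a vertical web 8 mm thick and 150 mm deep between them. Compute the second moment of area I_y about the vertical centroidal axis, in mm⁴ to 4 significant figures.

I_y ≈ 2.470 × 10⁷ mm⁴

Break the section into simple shapes (no overlaps), measuring from the bottom-left corner of the bounding box.
Bottom flange: 210 × 16, A = 3 360 mm², x = 105 mm, Ī = 12 348 000 mm⁴.
Web: 8 × 150, A = 1 200 mm², x = 105 mm, Ī = 6 400 mm⁴.
Top flange: 210 × 16, A = 3 360 mm², x = 105 mm, Ī = 12 348 000 mm⁴.
By symmetry the centroid is at mid-width, x̄ = 105 mm.
All pieces are centred on the vertical centroidal axis, so I = ΣĪ = 24 702 400 mm⁴.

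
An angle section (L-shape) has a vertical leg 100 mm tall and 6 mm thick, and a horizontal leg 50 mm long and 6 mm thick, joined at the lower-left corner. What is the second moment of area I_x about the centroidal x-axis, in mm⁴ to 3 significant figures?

I_x ≈ 9.06 × 10⁵ mm⁴

Treat the section as a set of non-overlapping primitives; coordinates are from the bounding-box lower-left.
Vertical leg: 6 × 100, A = 600 mm², y = 50 mm, Ī = 500 000 mm⁴.
Horizontal leg (remainder): 44 × 6, A = 264 mm², y = 3 mm, Ī = 792 mm⁴.
Centroid: ȳ = ΣA·y / ΣA = 35.639 mm.
Transfer each piece to the centroidal x-axis using Ī + A·d² with d = y − 35.639:
  vertical leg: d = 14.361 mm → contributes +623 745 mm⁴
  horizontal leg (remainder): d = -32.639 mm → contributes +282 030 mm⁴
Total I = 905 775 mm⁴.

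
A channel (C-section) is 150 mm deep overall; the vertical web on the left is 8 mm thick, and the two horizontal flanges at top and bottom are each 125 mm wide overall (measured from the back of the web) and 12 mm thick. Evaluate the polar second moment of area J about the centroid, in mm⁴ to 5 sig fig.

Treat the section as a set of non-overlapping primitives; coordinates are from the bounding-box lower-left.
Web: 8 × 150, A = 1 200 mm², y = 75 mm, Ī = 2 250 000 mm⁴.
Top flange (beyond web): 117 × 12, A = 1 404 mm², y = 144 mm, Ī = 16 848 mm⁴.
Bottom flange (beyond web): 117 × 12, A = 1 404 mm², y = 6 mm, Ī = 16 848 mm⁴.
By symmetry the centroid is at mid-height, ȳ = 75 mm.
Transfer each piece to the centroidal x-axis using Ī + A·d² with d = y − 75:
  web: d = 0 mm → contributes +2 250 000 mm⁴
  top flange (beyond web): d = 69 mm → contributes +6 701 292 mm⁴
  bottom flange (beyond web): d = -69 mm → contributes +6 701 292 mm⁴
Total I = 15 652 584 mm⁴.
For the y-axis: x̄ = 47.78743 mm.
Repeating about the centroidal y-axis gives I_y = 6 493 683 mm⁴.
Polar second moment: J = I_x + I_y = 22 146 267 mm⁴.

J ≈ 2.2146 × 10⁷ mm⁴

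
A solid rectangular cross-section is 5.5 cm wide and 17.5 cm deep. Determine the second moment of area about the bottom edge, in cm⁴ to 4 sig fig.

The section: 5.5 × 17.5, A = 96.25 cm², y = 8.75 cm, Ī = 2456.38 cm⁴.
Transfer it to a horizontal axis along the bottom face using Ī + A·d² with d = y − 0:
  the section: d = 8.75 cm → contributes +9825.52 cm⁴
Total I = 9825.52 cm⁴.

I_base ≈ 9826 cm⁴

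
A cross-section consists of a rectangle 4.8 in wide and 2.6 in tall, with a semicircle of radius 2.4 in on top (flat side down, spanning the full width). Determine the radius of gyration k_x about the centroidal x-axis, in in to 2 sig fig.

Break the section into simple shapes (no overlaps), measuring from the bottom-left corner of the bounding box.
Rectangular body: 4.8 × 2.6, A = 12.48 in², y = 1.3 in, Ī = 7.03 in⁴.
Semicircular cap: semicircle r = 2.4, A = 9.048 in², y = 3.619 in, Ī = 3.641 in⁴.
Centroid: ȳ = ΣA·y / ΣA = 2.274 in.
Transfer each piece to the centroidal x-axis using Ī + A·d² with d = y − 2.274:
  rectangular body: d = -0.9745 in → contributes +18.88 in⁴
  semicircular cap: d = 1.344 in → contributes +19.99 in⁴
Total I = 38.87 in⁴.
Radius of gyration: k = √(I/A) = √(38.87 / 21.53) = 1.344 in.

k_x ≈ 1.3 in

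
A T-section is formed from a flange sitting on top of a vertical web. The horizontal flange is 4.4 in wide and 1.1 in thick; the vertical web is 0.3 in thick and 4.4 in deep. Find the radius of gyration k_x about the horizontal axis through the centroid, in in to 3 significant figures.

k_x ≈ 1.30 in

Split into non-overlapping primitives; take the origin at the lower-left of the bounding box.
Flange: 4.4 × 1.1, A = 4.84 in², y = 4.95 in, Ī = 0.48803 in⁴.
Web: 0.3 × 4.4, A = 1.32 in², y = 2.2 in, Ī = 2.1296 in⁴.
Centroid: ȳ = ΣA·y / ΣA = 4.3607 in.
Transfer each piece to the horizontal axis through the centroid using Ī + A·d² with d = y − 4.3607:
  flange: d = 0.58929 in → contributes +2.1688 in⁴
  web: d = -2.1607 in → contributes +8.2923 in⁴
Total I = 10.461 in⁴.
Radius of gyration: k = √(I/A) = √(10.461 / 6.16) = 1.3032 in.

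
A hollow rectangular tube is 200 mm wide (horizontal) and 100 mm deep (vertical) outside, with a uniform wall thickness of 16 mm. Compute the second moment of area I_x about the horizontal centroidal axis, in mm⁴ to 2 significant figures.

Split into non-overlapping primitives; take the origin at the lower-left of the bounding box.
Outer rectangle: 200 × 100, A = 20 000 mm², y = 50 mm, Ī = 16 666 667 mm⁴.
Inner void (subtracted): 168 × 68, A = 11 424 mm², y = 50 mm, Ī = 4 402 048 mm⁴.
By symmetry the centroid is at mid-height, ȳ = 50 mm.
All pieces are centred on the horizontal centroidal axis, so I = ΣĪ (holes subtracted) = 12 264 619 mm⁴.

I_x ≈ 1.2 × 10⁷ mm⁴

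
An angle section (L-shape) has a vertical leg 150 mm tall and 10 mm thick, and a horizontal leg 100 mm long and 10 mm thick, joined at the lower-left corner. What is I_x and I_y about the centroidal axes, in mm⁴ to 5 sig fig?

I_x ≈ 5.5763 × 10⁶ mm⁴, I_y ≈ 2.0263 × 10⁶ mm⁴

Decompose the section into non-overlapping parts with the origin at the bottom-left of its bounding rectangle.
Vertical leg: 10 × 150, A = 1 500 mm², y = 75 mm, Ī = 2 812 500 mm⁴.
Horizontal leg (remainder): 90 × 10, A = 900 mm², y = 5 mm, Ī = 7 500 mm⁴.
Centroid: ȳ = ΣA·y / ΣA = 48.75 mm.
Transfer each piece to the centroidal x-axis using Ī + A·d² with d = y − 48.75:
  vertical leg: d = 26.25 mm → contributes +3 846 094 mm⁴
  horizontal leg (remainder): d = -43.75 mm → contributes +1 730 156 mm⁴
Total I = 5 576 250 mm⁴.
For the y-axis: x̄ = 23.75 mm.
Repeating about the centroidal y-axis gives I_y = 2 026 250 mm⁴.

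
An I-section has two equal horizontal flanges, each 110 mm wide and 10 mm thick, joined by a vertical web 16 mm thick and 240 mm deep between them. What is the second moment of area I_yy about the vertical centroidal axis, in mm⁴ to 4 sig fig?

Break the section into simple shapes (no overlaps), measuring from the bottom-left corner of the bounding box.
Bottom flange: 110 × 10, A = 1 100 mm², x = 55 mm, Ī = 1 109 167 mm⁴.
Web: 16 × 240, A = 3 840 mm², x = 55 mm, Ī = 81 920 mm⁴.
Top flange: 110 × 10, A = 1 100 mm², x = 55 mm, Ī = 1 109 167 mm⁴.
By symmetry the centroid is at mid-width, x̄ = 55 mm.
All pieces are centred on the vertical centroidal axis, so I = ΣĪ = 2 300 253 mm⁴.

I_yy ≈ 2.300 × 10⁶ mm⁴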